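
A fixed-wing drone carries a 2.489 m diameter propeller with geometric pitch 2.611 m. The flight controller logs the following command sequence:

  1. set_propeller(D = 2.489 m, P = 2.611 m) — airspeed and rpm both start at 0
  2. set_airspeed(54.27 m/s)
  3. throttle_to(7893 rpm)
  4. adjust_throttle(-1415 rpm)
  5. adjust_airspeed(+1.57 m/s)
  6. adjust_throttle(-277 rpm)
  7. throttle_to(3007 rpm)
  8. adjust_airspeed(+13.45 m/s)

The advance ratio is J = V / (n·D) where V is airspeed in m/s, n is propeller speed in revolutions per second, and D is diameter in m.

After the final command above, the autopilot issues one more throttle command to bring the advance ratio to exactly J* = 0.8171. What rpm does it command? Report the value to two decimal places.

set_propeller: D = 2.489 m, P = 2.611 m (p = P/D = 1.049016); state ← (V=0, rpm=0)
set_airspeed(54.27): V ← 54.27 m/s
throttle_to(7893): rpm ← 7893
adjust_throttle(-1415): rpm ← 7893 -1415 = 6478
adjust_airspeed(+1.57): V ← 54.27 +1.57 = 55.84 m/s
adjust_throttle(-277): rpm ← 6478 -277 = 6201
throttle_to(3007): rpm ← 3007
adjust_airspeed(+13.45): V ← 55.84 +13.45 = 69.29 m/s
final state: V = 69.29 m/s, rpm = 3007 → n = rpm/60 = 50.116667 rev/s
target J* = 0.8171; solve J* = V/(n·D) for n: n = V/(J*·D) = 69.29/(0.8171 × 2.489) = 34.069868 rev/s
rpm = 60·n = 2044.192095

rpm = 2044.19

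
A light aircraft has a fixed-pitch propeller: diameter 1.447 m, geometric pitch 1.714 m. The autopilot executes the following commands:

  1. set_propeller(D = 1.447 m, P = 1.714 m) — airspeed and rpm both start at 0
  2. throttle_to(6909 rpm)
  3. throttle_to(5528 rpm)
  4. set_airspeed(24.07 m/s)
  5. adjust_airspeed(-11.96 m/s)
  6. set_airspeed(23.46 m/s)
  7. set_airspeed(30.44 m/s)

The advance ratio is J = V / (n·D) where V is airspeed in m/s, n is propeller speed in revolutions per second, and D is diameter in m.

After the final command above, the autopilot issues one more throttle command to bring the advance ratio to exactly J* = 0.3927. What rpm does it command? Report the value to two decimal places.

set_propeller: D = 1.447 m, P = 1.714 m (p = P/D = 1.184520); state ← (V=0, rpm=0)
throttle_to(6909): rpm ← 6909
throttle_to(5528): rpm ← 5528
set_airspeed(24.07): V ← 24.07 m/s
adjust_airspeed(-11.96): V ← 24.07 -11.96 = 12.11 m/s
set_airspeed(23.46): V ← 23.46 m/s
set_airspeed(30.44): V ← 30.44 m/s
final state: V = 30.44 m/s, rpm = 5528 → n = rpm/60 = 92.133333 rev/s
target J* = 0.3927; solve J* = V/(n·D) for n: n = V/(J*·D) = 30.44/(0.3927 × 1.447) = 53.569207 rev/s
rpm = 60·n = 3214.152407

rpm = 3214.15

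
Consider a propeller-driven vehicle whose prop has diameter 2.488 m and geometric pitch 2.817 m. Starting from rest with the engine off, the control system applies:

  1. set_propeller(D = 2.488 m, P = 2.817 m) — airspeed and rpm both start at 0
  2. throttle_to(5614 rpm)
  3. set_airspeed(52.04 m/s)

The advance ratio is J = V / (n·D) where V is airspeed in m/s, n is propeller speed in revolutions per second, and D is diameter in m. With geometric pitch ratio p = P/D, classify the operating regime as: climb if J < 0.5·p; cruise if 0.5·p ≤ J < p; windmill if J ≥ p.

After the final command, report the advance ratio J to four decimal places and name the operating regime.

J = 0.2235, regime = climb

set_propeller: D = 2.488 m, P = 2.817 m (p = P/D = 1.132235); state ← (V=0, rpm=0)
throttle_to(5614): rpm ← 5614
set_airspeed(52.04): V ← 52.04 m/s
final state: V = 52.04 m/s, rpm = 5614 → n = rpm/60 = 93.566667 rev/s
J = V / (n·D) = 52.04 / (93.566667 × 2.488) = 0.223545
regime bands: climb J<0.5661 | cruise [0.5661, 1.1322) | windmill J≥1.1322
J = 0.2235 → climb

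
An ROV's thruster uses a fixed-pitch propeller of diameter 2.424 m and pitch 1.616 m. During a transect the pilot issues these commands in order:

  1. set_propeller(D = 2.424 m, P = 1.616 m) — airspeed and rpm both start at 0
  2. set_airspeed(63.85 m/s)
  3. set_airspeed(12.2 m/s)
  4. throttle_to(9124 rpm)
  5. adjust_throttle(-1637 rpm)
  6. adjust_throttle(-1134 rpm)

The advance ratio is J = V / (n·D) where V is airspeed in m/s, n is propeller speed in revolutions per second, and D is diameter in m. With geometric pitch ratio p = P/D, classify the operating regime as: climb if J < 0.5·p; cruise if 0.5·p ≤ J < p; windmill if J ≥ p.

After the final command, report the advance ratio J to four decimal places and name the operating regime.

set_propeller: D = 2.424 m, P = 1.616 m (p = P/D = 0.666667); state ← (V=0, rpm=0)
set_airspeed(63.85): V ← 63.85 m/s
set_airspeed(12.2): V ← 12.2 m/s
throttle_to(9124): rpm ← 9124
adjust_throttle(-1637): rpm ← 9124 -1637 = 7487
adjust_throttle(-1134): rpm ← 7487 -1134 = 6353
final state: V = 12.2 m/s, rpm = 6353 → n = rpm/60 = 105.883333 rev/s
J = V / (n·D) = 12.2 / (105.883333 × 2.424) = 0.047533
regime bands: climb J<0.3333 | cruise [0.3333, 0.6667) | windmill J≥0.6667
J = 0.0475 → climb

J = 0.0475, regime = climb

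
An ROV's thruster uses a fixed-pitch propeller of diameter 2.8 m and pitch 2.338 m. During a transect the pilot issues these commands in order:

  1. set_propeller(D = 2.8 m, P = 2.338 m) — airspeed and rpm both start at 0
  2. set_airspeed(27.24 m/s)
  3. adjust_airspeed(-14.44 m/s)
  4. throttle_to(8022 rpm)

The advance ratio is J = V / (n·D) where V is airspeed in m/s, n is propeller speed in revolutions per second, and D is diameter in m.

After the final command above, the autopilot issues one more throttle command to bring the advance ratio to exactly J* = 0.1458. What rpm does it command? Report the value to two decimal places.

set_propeller: D = 2.8 m, P = 2.338 m (p = P/D = 0.835000); state ← (V=0, rpm=0)
set_airspeed(27.24): V ← 27.24 m/s
adjust_airspeed(-14.44): V ← 27.24 -14.44 = 12.8 m/s
throttle_to(8022): rpm ← 8022
final state: V = 12.8 m/s, rpm = 8022 → n = rpm/60 = 133.700000 rev/s
target J* = 0.1458; solve J* = V/(n·D) for n: n = V/(J*·D) = 12.8/(0.1458 × 2.8) = 31.354105 rev/s
rpm = 60·n = 1881.246326

rpm = 1881.25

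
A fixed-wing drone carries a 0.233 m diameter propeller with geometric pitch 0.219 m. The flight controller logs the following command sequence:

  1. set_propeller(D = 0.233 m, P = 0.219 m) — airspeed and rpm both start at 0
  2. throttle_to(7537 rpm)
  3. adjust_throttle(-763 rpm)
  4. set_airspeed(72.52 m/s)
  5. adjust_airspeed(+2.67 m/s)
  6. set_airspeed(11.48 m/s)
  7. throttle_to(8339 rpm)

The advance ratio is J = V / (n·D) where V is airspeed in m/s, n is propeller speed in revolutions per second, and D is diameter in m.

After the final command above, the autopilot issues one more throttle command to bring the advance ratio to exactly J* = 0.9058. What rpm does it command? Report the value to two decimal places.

set_propeller: D = 0.233 m, P = 0.219 m (p = P/D = 0.939914); state ← (V=0, rpm=0)
throttle_to(7537): rpm ← 7537
adjust_throttle(-763): rpm ← 7537 -763 = 6774
set_airspeed(72.52): V ← 72.52 m/s
adjust_airspeed(+2.67): V ← 72.52 +2.67 = 75.19 m/s
set_airspeed(11.48): V ← 11.48 m/s
throttle_to(8339): rpm ← 8339
final state: V = 11.48 m/s, rpm = 8339 → n = rpm/60 = 138.983333 rev/s
target J* = 0.9058; solve J* = V/(n·D) for n: n = V/(J*·D) = 11.48/(0.9058 × 0.233) = 54.394332 rev/s
rpm = 60·n = 3263.659943

rpm = 3263.66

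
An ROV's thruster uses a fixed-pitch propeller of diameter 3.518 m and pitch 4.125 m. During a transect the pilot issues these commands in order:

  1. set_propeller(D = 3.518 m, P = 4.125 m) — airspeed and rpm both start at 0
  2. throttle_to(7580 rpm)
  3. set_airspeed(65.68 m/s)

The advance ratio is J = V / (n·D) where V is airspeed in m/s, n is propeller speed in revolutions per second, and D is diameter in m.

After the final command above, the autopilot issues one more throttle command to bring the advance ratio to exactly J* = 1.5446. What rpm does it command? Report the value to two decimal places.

rpm = 725.22

set_propeller: D = 3.518 m, P = 4.125 m (p = P/D = 1.172541); state ← (V=0, rpm=0)
throttle_to(7580): rpm ← 7580
set_airspeed(65.68): V ← 65.68 m/s
final state: V = 65.68 m/s, rpm = 7580 → n = rpm/60 = 126.333333 rev/s
target J* = 1.5446; solve J* = V/(n·D) for n: n = V/(J*·D) = 65.68/(1.5446 × 3.518) = 12.087077 rev/s
rpm = 60·n = 725.224603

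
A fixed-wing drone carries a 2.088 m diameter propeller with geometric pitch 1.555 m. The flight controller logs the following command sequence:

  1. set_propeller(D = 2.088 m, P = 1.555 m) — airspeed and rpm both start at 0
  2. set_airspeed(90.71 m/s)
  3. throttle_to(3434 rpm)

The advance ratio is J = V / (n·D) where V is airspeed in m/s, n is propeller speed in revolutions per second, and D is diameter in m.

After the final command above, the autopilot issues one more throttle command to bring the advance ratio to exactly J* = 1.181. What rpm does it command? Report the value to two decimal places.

set_propeller: D = 2.088 m, P = 1.555 m (p = P/D = 0.744732); state ← (V=0, rpm=0)
set_airspeed(90.71): V ← 90.71 m/s
throttle_to(3434): rpm ← 3434
final state: V = 90.71 m/s, rpm = 3434 → n = rpm/60 = 57.233333 rev/s
target J* = 1.181; solve J* = V/(n·D) for n: n = V/(J*·D) = 90.71/(1.181 × 2.088) = 36.785340 rev/s
rpm = 60·n = 2207.120403

rpm = 2207.12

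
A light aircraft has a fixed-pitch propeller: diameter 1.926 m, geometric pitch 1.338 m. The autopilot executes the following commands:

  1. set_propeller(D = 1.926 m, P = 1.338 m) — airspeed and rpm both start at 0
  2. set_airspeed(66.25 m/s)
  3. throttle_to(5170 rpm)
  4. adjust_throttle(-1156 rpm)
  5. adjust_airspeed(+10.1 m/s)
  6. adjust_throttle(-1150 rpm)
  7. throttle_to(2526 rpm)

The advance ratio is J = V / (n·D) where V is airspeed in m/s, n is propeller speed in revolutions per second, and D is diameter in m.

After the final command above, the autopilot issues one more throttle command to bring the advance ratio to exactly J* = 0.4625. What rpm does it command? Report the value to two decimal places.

set_propeller: D = 1.926 m, P = 1.338 m (p = P/D = 0.694704); state ← (V=0, rpm=0)
set_airspeed(66.25): V ← 66.25 m/s
throttle_to(5170): rpm ← 5170
adjust_throttle(-1156): rpm ← 5170 -1156 = 4014
adjust_airspeed(+10.1): V ← 66.25 +10.1 = 76.35 m/s
adjust_throttle(-1150): rpm ← 4014 -1150 = 2864
throttle_to(2526): rpm ← 2526
final state: V = 76.35 m/s, rpm = 2526 → n = rpm/60 = 42.100000 rev/s
target J* = 0.4625; solve J* = V/(n·D) for n: n = V/(J*·D) = 76.35/(0.4625 × 1.926) = 85.711880 rev/s
rpm = 60·n = 5142.712806

rpm = 5142.71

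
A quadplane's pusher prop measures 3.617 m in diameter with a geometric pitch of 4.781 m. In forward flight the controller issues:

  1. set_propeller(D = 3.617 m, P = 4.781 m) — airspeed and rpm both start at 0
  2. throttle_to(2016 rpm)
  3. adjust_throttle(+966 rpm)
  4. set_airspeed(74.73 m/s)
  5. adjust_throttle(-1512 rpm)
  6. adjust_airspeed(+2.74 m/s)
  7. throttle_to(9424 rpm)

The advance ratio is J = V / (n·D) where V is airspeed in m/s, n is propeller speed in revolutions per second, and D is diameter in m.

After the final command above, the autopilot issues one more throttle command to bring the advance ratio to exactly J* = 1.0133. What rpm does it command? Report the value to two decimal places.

rpm = 1268.23

set_propeller: D = 3.617 m, P = 4.781 m (p = P/D = 1.321814); state ← (V=0, rpm=0)
throttle_to(2016): rpm ← 2016
adjust_throttle(+966): rpm ← 2016 +966 = 2982
set_airspeed(74.73): V ← 74.73 m/s
adjust_throttle(-1512): rpm ← 2982 -1512 = 1470
adjust_airspeed(+2.74): V ← 74.73 +2.74 = 77.47 m/s
throttle_to(9424): rpm ← 9424
final state: V = 77.47 m/s, rpm = 9424 → n = rpm/60 = 157.066667 rev/s
target J* = 1.0133; solve J* = V/(n·D) for n: n = V/(J*·D) = 77.47/(1.0133 × 3.617) = 21.137178 rev/s
rpm = 60·n = 1268.230680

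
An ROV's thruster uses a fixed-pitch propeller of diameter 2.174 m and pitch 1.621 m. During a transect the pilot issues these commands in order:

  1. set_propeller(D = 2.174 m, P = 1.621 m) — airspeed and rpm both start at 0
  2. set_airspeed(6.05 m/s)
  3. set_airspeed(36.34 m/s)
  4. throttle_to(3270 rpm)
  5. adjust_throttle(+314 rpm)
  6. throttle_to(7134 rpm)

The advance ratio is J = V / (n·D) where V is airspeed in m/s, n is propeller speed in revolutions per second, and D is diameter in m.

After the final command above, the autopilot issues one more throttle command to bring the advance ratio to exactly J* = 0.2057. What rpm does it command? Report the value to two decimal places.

set_propeller: D = 2.174 m, P = 1.621 m (p = P/D = 0.745630); state ← (V=0, rpm=0)
set_airspeed(6.05): V ← 6.05 m/s
set_airspeed(36.34): V ← 36.34 m/s
throttle_to(3270): rpm ← 3270
adjust_throttle(+314): rpm ← 3270 +314 = 3584
throttle_to(7134): rpm ← 7134
final state: V = 36.34 m/s, rpm = 7134 → n = rpm/60 = 118.900000 rev/s
target J* = 0.2057; solve J* = V/(n·D) for n: n = V/(J*·D) = 36.34/(0.2057 × 2.174) = 81.262671 rev/s
rpm = 60·n = 4875.760244

rpm = 4875.76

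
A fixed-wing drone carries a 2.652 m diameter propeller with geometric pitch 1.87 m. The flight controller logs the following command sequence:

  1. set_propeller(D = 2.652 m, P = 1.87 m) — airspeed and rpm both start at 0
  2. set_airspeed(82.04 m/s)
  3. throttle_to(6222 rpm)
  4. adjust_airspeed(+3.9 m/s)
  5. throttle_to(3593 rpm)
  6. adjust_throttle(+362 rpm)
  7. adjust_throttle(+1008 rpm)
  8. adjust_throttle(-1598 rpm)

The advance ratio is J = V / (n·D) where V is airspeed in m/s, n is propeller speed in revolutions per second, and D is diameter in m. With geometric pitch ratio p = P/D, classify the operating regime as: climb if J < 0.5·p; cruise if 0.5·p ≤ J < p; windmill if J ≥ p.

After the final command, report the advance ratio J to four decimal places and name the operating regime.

J = 0.5778, regime = cruise

set_propeller: D = 2.652 m, P = 1.87 m (p = P/D = 0.705128); state ← (V=0, rpm=0)
set_airspeed(82.04): V ← 82.04 m/s
throttle_to(6222): rpm ← 6222
adjust_airspeed(+3.9): V ← 82.04 +3.9 = 85.94 m/s
throttle_to(3593): rpm ← 3593
adjust_throttle(+362): rpm ← 3593 +362 = 3955
adjust_throttle(+1008): rpm ← 3955 +1008 = 4963
adjust_throttle(-1598): rpm ← 4963 -1598 = 3365
final state: V = 85.94 m/s, rpm = 3365 → n = rpm/60 = 56.083333 rev/s
J = V / (n·D) = 85.94 / (56.083333 × 2.652) = 0.577814
regime bands: climb J<0.3526 | cruise [0.3526, 0.7051) | windmill J≥0.7051
J = 0.5778 → cruise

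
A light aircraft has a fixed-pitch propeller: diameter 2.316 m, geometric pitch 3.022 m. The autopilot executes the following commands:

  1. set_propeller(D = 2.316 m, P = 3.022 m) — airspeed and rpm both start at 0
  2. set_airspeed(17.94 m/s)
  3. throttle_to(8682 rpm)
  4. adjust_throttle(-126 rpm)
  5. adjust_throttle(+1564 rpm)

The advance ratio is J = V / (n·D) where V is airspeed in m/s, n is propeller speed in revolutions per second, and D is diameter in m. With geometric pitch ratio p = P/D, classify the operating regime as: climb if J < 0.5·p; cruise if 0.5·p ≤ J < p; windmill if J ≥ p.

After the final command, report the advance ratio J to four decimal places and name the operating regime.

J = 0.0459, regime = climb

set_propeller: D = 2.316 m, P = 3.022 m (p = P/D = 1.304836); state ← (V=0, rpm=0)
set_airspeed(17.94): V ← 17.94 m/s
throttle_to(8682): rpm ← 8682
adjust_throttle(-126): rpm ← 8682 -126 = 8556
adjust_throttle(+1564): rpm ← 8556 +1564 = 10120
final state: V = 17.94 m/s, rpm = 10120 → n = rpm/60 = 168.666667 rev/s
J = V / (n·D) = 17.94 / (168.666667 × 2.316) = 0.045926
regime bands: climb J<0.6524 | cruise [0.6524, 1.3048) | windmill J≥1.3048
J = 0.0459 → climb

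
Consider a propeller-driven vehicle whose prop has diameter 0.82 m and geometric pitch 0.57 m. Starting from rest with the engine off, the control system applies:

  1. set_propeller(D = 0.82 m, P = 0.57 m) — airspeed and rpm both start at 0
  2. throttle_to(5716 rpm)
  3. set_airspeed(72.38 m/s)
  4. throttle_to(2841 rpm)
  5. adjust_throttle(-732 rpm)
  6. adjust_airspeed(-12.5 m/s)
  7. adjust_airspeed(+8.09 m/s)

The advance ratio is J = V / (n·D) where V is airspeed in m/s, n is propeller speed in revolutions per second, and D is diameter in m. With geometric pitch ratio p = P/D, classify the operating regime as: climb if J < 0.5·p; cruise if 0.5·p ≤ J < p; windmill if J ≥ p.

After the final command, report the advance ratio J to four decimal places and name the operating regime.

set_propeller: D = 0.82 m, P = 0.57 m (p = P/D = 0.695122); state ← (V=0, rpm=0)
throttle_to(5716): rpm ← 5716
set_airspeed(72.38): V ← 72.38 m/s
throttle_to(2841): rpm ← 2841
adjust_throttle(-732): rpm ← 2841 -732 = 2109
adjust_airspeed(-12.5): V ← 72.38 -12.5 = 59.88 m/s
adjust_airspeed(+8.09): V ← 59.88 +8.09 = 67.97 m/s
final state: V = 67.97 m/s, rpm = 2109 → n = rpm/60 = 35.150000 rev/s
J = V / (n·D) = 67.97 / (35.150000 × 0.82) = 2.358186
regime bands: climb J<0.3476 | cruise [0.3476, 0.6951) | windmill J≥0.6951
J = 2.3582 → windmill

J = 2.3582, regime = windmill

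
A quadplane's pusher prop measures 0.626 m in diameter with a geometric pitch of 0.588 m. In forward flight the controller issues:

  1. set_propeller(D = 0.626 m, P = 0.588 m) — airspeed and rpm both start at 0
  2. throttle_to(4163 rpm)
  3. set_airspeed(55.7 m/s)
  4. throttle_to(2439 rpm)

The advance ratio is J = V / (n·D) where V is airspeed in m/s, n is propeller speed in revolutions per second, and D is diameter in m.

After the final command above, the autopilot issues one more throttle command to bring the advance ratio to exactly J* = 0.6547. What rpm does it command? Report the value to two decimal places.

set_propeller: D = 0.626 m, P = 0.588 m (p = P/D = 0.939297); state ← (V=0, rpm=0)
throttle_to(4163): rpm ← 4163
set_airspeed(55.7): V ← 55.7 m/s
throttle_to(2439): rpm ← 2439
final state: V = 55.7 m/s, rpm = 2439 → n = rpm/60 = 40.650000 rev/s
target J* = 0.6547; solve J* = V/(n·D) for n: n = V/(J*·D) = 55.7/(0.6547 × 0.626) = 135.905966 rev/s
rpm = 60·n = 8154.357946

rpm = 8154.36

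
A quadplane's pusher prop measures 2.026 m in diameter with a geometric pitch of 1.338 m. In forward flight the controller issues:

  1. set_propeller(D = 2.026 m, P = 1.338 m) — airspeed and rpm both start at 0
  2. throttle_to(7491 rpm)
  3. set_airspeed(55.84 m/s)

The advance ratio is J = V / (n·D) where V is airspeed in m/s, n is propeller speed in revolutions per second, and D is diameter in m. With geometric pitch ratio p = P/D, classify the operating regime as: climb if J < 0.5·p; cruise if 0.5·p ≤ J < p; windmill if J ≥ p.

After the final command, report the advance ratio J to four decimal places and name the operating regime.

set_propeller: D = 2.026 m, P = 1.338 m (p = P/D = 0.660415); state ← (V=0, rpm=0)
throttle_to(7491): rpm ← 7491
set_airspeed(55.84): V ← 55.84 m/s
final state: V = 55.84 m/s, rpm = 7491 → n = rpm/60 = 124.850000 rev/s
J = V / (n·D) = 55.84 / (124.850000 × 2.026) = 0.220758
regime bands: climb J<0.3302 | cruise [0.3302, 0.6604) | windmill J≥0.6604
J = 0.2208 → climb

J = 0.2208, regime = climb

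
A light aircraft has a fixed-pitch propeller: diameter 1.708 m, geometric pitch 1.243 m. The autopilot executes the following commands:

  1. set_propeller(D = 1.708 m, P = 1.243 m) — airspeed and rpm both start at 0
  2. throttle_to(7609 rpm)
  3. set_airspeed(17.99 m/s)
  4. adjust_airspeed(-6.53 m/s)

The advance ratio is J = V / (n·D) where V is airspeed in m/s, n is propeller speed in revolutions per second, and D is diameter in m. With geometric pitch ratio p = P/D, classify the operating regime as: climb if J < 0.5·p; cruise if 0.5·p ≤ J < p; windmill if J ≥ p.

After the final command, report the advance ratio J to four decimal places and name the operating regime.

set_propeller: D = 1.708 m, P = 1.243 m (p = P/D = 0.727752); state ← (V=0, rpm=0)
throttle_to(7609): rpm ← 7609
set_airspeed(17.99): V ← 17.99 m/s
adjust_airspeed(-6.53): V ← 17.99 -6.53 = 11.46 m/s
final state: V = 11.46 m/s, rpm = 7609 → n = rpm/60 = 126.816667 rev/s
J = V / (n·D) = 11.46 / (126.816667 × 1.708) = 0.052908
regime bands: climb J<0.3639 | cruise [0.3639, 0.7278) | windmill J≥0.7278
J = 0.0529 → climb

J = 0.0529, regime = climb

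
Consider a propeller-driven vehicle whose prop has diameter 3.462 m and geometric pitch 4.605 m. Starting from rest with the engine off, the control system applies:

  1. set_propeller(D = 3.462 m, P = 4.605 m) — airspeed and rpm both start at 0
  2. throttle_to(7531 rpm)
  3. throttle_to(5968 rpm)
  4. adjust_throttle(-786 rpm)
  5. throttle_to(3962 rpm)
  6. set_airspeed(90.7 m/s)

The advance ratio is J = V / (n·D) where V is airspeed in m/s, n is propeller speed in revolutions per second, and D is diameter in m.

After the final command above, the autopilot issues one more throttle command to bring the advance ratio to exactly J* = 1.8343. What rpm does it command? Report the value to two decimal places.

rpm = 856.96

set_propeller: D = 3.462 m, P = 4.605 m (p = P/D = 1.330156); state ← (V=0, rpm=0)
throttle_to(7531): rpm ← 7531
throttle_to(5968): rpm ← 5968
adjust_throttle(-786): rpm ← 5968 -786 = 5182
throttle_to(3962): rpm ← 3962
set_airspeed(90.7): V ← 90.7 m/s
final state: V = 90.7 m/s, rpm = 3962 → n = rpm/60 = 66.033333 rev/s
target J* = 1.8343; solve J* = V/(n·D) for n: n = V/(J*·D) = 90.7/(1.8343 × 3.462) = 14.282685 rev/s
rpm = 60·n = 856.961099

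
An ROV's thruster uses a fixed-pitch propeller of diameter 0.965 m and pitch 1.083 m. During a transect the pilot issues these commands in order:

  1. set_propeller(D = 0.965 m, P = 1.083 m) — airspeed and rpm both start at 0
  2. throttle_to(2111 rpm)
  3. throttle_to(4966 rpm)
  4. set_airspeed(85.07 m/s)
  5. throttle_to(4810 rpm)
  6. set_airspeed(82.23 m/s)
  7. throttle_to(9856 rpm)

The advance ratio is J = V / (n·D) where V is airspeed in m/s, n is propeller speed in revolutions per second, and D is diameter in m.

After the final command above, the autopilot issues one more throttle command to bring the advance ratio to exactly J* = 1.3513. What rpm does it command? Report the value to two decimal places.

rpm = 3783.58

set_propeller: D = 0.965 m, P = 1.083 m (p = P/D = 1.122280); state ← (V=0, rpm=0)
throttle_to(2111): rpm ← 2111
throttle_to(4966): rpm ← 4966
set_airspeed(85.07): V ← 85.07 m/s
throttle_to(4810): rpm ← 4810
set_airspeed(82.23): V ← 82.23 m/s
throttle_to(9856): rpm ← 9856
final state: V = 82.23 m/s, rpm = 9856 → n = rpm/60 = 164.266667 rev/s
target J* = 1.3513; solve J* = V/(n·D) for n: n = V/(J*·D) = 82.23/(1.3513 × 0.965) = 63.059598 rev/s
rpm = 60·n = 3783.575900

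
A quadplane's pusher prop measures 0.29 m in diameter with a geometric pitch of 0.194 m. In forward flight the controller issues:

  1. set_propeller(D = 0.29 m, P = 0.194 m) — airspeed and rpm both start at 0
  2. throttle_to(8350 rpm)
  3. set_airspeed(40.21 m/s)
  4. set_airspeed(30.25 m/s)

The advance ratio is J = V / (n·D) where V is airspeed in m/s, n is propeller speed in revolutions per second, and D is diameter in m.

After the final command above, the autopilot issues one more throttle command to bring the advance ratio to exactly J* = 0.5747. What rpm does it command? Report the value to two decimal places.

rpm = 10890.24

set_propeller: D = 0.29 m, P = 0.194 m (p = P/D = 0.668966); state ← (V=0, rpm=0)
throttle_to(8350): rpm ← 8350
set_airspeed(40.21): V ← 40.21 m/s
set_airspeed(30.25): V ← 30.25 m/s
final state: V = 30.25 m/s, rpm = 8350 → n = rpm/60 = 139.166667 rev/s
target J* = 0.5747; solve J* = V/(n·D) for n: n = V/(J*·D) = 30.25/(0.5747 × 0.29) = 181.503993 rev/s
rpm = 60·n = 10890.239585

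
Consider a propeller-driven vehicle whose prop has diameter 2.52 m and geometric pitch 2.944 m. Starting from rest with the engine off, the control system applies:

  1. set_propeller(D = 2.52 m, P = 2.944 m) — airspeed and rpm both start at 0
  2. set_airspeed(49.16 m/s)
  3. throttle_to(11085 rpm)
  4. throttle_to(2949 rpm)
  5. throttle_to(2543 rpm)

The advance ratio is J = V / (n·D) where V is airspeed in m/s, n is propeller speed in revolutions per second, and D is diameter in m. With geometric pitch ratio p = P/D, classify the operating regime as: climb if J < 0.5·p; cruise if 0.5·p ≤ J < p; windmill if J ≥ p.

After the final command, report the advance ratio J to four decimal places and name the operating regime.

set_propeller: D = 2.52 m, P = 2.944 m (p = P/D = 1.168254); state ← (V=0, rpm=0)
set_airspeed(49.16): V ← 49.16 m/s
throttle_to(11085): rpm ← 11085
throttle_to(2949): rpm ← 2949
throttle_to(2543): rpm ← 2543
final state: V = 49.16 m/s, rpm = 2543 → n = rpm/60 = 42.383333 rev/s
J = V / (n·D) = 49.16 / (42.383333 × 2.52) = 0.460274
regime bands: climb J<0.5841 | cruise [0.5841, 1.1683) | windmill J≥1.1683
J = 0.4603 → climb

J = 0.4603, regime = climb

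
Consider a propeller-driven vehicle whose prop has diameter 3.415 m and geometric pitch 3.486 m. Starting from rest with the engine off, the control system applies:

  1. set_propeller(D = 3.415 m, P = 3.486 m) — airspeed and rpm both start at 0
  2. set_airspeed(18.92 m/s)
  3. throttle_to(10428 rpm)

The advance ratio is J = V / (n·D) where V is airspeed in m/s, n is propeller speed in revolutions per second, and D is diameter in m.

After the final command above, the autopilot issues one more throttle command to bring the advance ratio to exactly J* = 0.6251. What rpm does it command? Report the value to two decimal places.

set_propeller: D = 3.415 m, P = 3.486 m (p = P/D = 1.020791); state ← (V=0, rpm=0)
set_airspeed(18.92): V ← 18.92 m/s
throttle_to(10428): rpm ← 10428
final state: V = 18.92 m/s, rpm = 10428 → n = rpm/60 = 173.800000 rev/s
target J* = 0.6251; solve J* = V/(n·D) for n: n = V/(J*·D) = 18.92/(0.6251 × 3.415) = 8.863004 rev/s
rpm = 60·n = 531.780215

rpm = 531.78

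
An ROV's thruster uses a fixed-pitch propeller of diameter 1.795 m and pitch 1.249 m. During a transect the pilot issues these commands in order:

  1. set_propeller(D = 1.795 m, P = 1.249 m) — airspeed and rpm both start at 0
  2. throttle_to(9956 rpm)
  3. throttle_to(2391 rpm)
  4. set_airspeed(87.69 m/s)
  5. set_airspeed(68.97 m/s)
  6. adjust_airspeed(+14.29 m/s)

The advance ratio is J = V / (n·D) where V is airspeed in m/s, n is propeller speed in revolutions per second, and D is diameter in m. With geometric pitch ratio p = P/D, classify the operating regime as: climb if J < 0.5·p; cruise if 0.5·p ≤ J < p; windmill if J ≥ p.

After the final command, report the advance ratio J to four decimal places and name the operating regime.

J = 1.1640, regime = windmill

set_propeller: D = 1.795 m, P = 1.249 m (p = P/D = 0.695822); state ← (V=0, rpm=0)
throttle_to(9956): rpm ← 9956
throttle_to(2391): rpm ← 2391
set_airspeed(87.69): V ← 87.69 m/s
set_airspeed(68.97): V ← 68.97 m/s
adjust_airspeed(+14.29): V ← 68.97 +14.29 = 83.26 m/s
final state: V = 83.26 m/s, rpm = 2391 → n = rpm/60 = 39.850000 rev/s
J = V / (n·D) = 83.26 / (39.850000 × 1.795) = 1.163975
regime bands: climb J<0.3479 | cruise [0.3479, 0.6958) | windmill J≥0.6958
J = 1.1640 → windmill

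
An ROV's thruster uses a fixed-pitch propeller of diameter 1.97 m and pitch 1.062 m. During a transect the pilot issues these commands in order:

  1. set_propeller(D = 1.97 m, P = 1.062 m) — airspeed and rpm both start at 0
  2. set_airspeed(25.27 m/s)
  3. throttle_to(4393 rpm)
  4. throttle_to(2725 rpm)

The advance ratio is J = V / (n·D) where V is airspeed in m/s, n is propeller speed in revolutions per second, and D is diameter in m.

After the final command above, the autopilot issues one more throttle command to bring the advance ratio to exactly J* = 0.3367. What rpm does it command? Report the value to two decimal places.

rpm = 2285.85

set_propeller: D = 1.97 m, P = 1.062 m (p = P/D = 0.539086); state ← (V=0, rpm=0)
set_airspeed(25.27): V ← 25.27 m/s
throttle_to(4393): rpm ← 4393
throttle_to(2725): rpm ← 2725
final state: V = 25.27 m/s, rpm = 2725 → n = rpm/60 = 45.416667 rev/s
target J* = 0.3367; solve J* = V/(n·D) for n: n = V/(J*·D) = 25.27/(0.3367 × 1.97) = 38.097449 rev/s
rpm = 60·n = 2285.846956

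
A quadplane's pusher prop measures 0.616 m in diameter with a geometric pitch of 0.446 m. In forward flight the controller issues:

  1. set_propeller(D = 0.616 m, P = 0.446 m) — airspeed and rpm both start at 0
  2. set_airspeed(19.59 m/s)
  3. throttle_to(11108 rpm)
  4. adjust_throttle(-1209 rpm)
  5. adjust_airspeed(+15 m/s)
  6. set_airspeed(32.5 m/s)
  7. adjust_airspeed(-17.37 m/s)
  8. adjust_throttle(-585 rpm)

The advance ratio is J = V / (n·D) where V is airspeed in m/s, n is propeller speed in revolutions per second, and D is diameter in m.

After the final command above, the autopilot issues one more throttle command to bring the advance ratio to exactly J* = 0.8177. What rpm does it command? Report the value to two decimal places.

rpm = 1802.25

set_propeller: D = 0.616 m, P = 0.446 m (p = P/D = 0.724026); state ← (V=0, rpm=0)
set_airspeed(19.59): V ← 19.59 m/s
throttle_to(11108): rpm ← 11108
adjust_throttle(-1209): rpm ← 11108 -1209 = 9899
adjust_airspeed(+15): V ← 19.59 +15 = 34.59 m/s
set_airspeed(32.5): V ← 32.5 m/s
adjust_airspeed(-17.37): V ← 32.5 -17.37 = 15.13 m/s
adjust_throttle(-585): rpm ← 9899 -585 = 9314
final state: V = 15.13 m/s, rpm = 9314 → n = rpm/60 = 155.233333 rev/s
target J* = 0.8177; solve J* = V/(n·D) for n: n = V/(J*·D) = 15.13/(0.8177 × 0.616) = 30.037530 rev/s
rpm = 60·n = 1802.251802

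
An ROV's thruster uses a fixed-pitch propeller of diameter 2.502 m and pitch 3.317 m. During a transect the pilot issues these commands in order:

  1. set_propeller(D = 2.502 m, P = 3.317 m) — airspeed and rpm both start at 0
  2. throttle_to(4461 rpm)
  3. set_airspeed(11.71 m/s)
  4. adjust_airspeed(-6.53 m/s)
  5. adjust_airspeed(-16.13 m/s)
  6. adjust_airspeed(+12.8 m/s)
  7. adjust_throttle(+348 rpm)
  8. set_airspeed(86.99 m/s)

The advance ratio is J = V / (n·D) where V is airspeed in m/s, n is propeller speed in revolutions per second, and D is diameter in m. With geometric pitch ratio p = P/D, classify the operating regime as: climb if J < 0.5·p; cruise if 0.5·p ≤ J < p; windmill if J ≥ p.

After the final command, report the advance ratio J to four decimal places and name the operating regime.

J = 0.4338, regime = climb

set_propeller: D = 2.502 m, P = 3.317 m (p = P/D = 1.325739); state ← (V=0, rpm=0)
throttle_to(4461): rpm ← 4461
set_airspeed(11.71): V ← 11.71 m/s
adjust_airspeed(-6.53): V ← 11.71 -6.53 = 5.18 m/s
adjust_airspeed(-16.13): V ← 5.18 -16.13 = -10.95 m/s
adjust_airspeed(+12.8): V ← -10.95 +12.8 = 1.85 m/s
adjust_throttle(+348): rpm ← 4461 +348 = 4809
set_airspeed(86.99): V ← 86.99 m/s
final state: V = 86.99 m/s, rpm = 4809 → n = rpm/60 = 80.150000 rev/s
J = V / (n·D) = 86.99 / (80.150000 × 2.502) = 0.433789
regime bands: climb J<0.6629 | cruise [0.6629, 1.3257) | windmill J≥1.3257
J = 0.4338 → climb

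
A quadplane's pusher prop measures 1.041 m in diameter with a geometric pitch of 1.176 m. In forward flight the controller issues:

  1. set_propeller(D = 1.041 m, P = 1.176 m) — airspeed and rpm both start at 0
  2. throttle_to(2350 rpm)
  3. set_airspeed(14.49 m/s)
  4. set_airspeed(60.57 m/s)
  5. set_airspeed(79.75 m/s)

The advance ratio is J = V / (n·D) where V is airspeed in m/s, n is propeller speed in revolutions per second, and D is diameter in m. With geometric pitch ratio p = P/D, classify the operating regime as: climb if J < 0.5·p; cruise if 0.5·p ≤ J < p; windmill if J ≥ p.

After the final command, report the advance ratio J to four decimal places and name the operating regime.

set_propeller: D = 1.041 m, P = 1.176 m (p = P/D = 1.129683); state ← (V=0, rpm=0)
throttle_to(2350): rpm ← 2350
set_airspeed(14.49): V ← 14.49 m/s
set_airspeed(60.57): V ← 60.57 m/s
set_airspeed(79.75): V ← 79.75 m/s
final state: V = 79.75 m/s, rpm = 2350 → n = rpm/60 = 39.166667 rev/s
J = V / (n·D) = 79.75 / (39.166667 × 1.041) = 1.955975
regime bands: climb J<0.5648 | cruise [0.5648, 1.1297) | windmill J≥1.1297
J = 1.9560 → windmill

J = 1.9560, regime = windmill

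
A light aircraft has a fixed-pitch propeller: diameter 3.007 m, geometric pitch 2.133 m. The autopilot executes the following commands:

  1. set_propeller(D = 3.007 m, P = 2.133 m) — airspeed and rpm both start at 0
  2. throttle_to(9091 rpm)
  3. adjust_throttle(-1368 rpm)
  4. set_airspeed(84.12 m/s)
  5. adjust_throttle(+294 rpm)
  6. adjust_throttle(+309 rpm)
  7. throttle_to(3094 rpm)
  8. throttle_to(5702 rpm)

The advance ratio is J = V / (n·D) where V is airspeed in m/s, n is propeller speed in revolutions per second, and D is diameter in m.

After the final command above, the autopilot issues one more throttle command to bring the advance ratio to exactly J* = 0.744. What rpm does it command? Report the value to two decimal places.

rpm = 2256.03

set_propeller: D = 3.007 m, P = 2.133 m (p = P/D = 0.709345); state ← (V=0, rpm=0)
throttle_to(9091): rpm ← 9091
adjust_throttle(-1368): rpm ← 9091 -1368 = 7723
set_airspeed(84.12): V ← 84.12 m/s
adjust_throttle(+294): rpm ← 7723 +294 = 8017
adjust_throttle(+309): rpm ← 8017 +309 = 8326
throttle_to(3094): rpm ← 3094
throttle_to(5702): rpm ← 5702
final state: V = 84.12 m/s, rpm = 5702 → n = rpm/60 = 95.033333 rev/s
target J* = 0.744; solve J* = V/(n·D) for n: n = V/(J*·D) = 84.12/(0.744 × 3.007) = 37.600438 rev/s
rpm = 60·n = 2256.026261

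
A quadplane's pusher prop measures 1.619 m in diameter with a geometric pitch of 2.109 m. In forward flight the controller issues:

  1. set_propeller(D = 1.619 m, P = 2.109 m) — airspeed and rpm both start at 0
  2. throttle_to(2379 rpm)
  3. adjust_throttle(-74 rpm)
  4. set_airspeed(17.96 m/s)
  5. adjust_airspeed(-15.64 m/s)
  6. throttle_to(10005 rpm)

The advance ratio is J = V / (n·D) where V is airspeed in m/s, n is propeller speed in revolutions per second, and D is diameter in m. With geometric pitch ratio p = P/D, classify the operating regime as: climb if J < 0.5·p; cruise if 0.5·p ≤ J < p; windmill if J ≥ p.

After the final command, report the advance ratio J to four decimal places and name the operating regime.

set_propeller: D = 1.619 m, P = 2.109 m (p = P/D = 1.302656); state ← (V=0, rpm=0)
throttle_to(2379): rpm ← 2379
adjust_throttle(-74): rpm ← 2379 -74 = 2305
set_airspeed(17.96): V ← 17.96 m/s
adjust_airspeed(-15.64): V ← 17.96 -15.64 = 2.32 m/s
throttle_to(10005): rpm ← 10005
final state: V = 2.32 m/s, rpm = 10005 → n = rpm/60 = 166.750000 rev/s
J = V / (n·D) = 2.32 / (166.750000 × 1.619) = 0.008594
regime bands: climb J<0.6513 | cruise [0.6513, 1.3027) | windmill J≥1.3027
J = 0.0086 → climb

J = 0.0086, regime = climb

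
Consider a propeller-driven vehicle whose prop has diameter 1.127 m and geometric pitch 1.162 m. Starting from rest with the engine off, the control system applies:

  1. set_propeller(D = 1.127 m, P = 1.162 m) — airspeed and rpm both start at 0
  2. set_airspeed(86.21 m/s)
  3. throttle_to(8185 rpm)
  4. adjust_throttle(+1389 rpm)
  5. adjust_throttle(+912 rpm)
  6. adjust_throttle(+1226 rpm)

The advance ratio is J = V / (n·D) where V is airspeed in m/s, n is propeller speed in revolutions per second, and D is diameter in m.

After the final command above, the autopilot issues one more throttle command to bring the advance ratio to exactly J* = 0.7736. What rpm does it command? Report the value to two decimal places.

set_propeller: D = 1.127 m, P = 1.162 m (p = P/D = 1.031056); state ← (V=0, rpm=0)
set_airspeed(86.21): V ← 86.21 m/s
throttle_to(8185): rpm ← 8185
adjust_throttle(+1389): rpm ← 8185 +1389 = 9574
adjust_throttle(+912): rpm ← 9574 +912 = 10486
adjust_throttle(+1226): rpm ← 10486 +1226 = 11712
final state: V = 86.21 m/s, rpm = 11712 → n = rpm/60 = 195.200000 rev/s
target J* = 0.7736; solve J* = V/(n·D) for n: n = V/(J*·D) = 86.21/(0.7736 × 1.127) = 98.882006 rev/s
rpm = 60·n = 5932.920356

rpm = 5932.92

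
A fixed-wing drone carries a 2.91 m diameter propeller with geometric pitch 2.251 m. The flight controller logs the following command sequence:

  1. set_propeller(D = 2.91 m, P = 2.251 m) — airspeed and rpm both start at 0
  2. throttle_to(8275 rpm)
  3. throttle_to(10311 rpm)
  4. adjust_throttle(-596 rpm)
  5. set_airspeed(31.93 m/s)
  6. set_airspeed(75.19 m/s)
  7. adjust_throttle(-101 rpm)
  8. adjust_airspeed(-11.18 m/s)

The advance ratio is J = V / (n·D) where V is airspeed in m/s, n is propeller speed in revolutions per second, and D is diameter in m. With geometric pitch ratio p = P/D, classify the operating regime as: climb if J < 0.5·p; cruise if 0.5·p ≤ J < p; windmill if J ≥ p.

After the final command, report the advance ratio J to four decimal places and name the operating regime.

set_propeller: D = 2.91 m, P = 2.251 m (p = P/D = 0.773540); state ← (V=0, rpm=0)
throttle_to(8275): rpm ← 8275
throttle_to(10311): rpm ← 10311
adjust_throttle(-596): rpm ← 10311 -596 = 9715
set_airspeed(31.93): V ← 31.93 m/s
set_airspeed(75.19): V ← 75.19 m/s
adjust_throttle(-101): rpm ← 9715 -101 = 9614
adjust_airspeed(-11.18): V ← 75.19 -11.18 = 64.01 m/s
final state: V = 64.01 m/s, rpm = 9614 → n = rpm/60 = 160.233333 rev/s
J = V / (n·D) = 64.01 / (160.233333 × 2.91) = 0.137278
regime bands: climb J<0.3868 | cruise [0.3868, 0.7735) | windmill J≥0.7735
J = 0.1373 → climb

J = 0.1373, regime = climb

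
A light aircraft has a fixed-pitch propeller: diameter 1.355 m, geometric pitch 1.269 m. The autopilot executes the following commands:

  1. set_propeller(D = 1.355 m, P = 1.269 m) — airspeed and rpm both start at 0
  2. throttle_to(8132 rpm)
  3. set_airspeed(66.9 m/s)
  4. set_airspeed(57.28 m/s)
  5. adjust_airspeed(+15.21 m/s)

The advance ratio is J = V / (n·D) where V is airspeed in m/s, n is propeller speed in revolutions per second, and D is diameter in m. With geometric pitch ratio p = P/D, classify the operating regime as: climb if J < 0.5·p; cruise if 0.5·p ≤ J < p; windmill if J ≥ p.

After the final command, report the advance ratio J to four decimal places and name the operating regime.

set_propeller: D = 1.355 m, P = 1.269 m (p = P/D = 0.936531); state ← (V=0, rpm=0)
throttle_to(8132): rpm ← 8132
set_airspeed(66.9): V ← 66.9 m/s
set_airspeed(57.28): V ← 57.28 m/s
adjust_airspeed(+15.21): V ← 57.28 +15.21 = 72.49 m/s
final state: V = 72.49 m/s, rpm = 8132 → n = rpm/60 = 135.533333 rev/s
J = V / (n·D) = 72.49 / (135.533333 × 1.355) = 0.394723
regime bands: climb J<0.4683 | cruise [0.4683, 0.9365) | windmill J≥0.9365
J = 0.3947 → climb

J = 0.3947, regime = climb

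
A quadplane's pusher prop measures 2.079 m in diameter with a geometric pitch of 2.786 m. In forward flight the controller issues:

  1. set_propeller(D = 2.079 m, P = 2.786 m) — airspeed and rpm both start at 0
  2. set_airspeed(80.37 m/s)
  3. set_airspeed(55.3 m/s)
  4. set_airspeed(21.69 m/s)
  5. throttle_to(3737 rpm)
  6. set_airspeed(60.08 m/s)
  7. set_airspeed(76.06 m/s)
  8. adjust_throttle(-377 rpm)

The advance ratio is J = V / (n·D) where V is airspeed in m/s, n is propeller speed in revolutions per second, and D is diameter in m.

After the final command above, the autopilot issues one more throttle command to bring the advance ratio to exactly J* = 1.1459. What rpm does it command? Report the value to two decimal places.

set_propeller: D = 2.079 m, P = 2.786 m (p = P/D = 1.340067); state ← (V=0, rpm=0)
set_airspeed(80.37): V ← 80.37 m/s
set_airspeed(55.3): V ← 55.3 m/s
set_airspeed(21.69): V ← 21.69 m/s
throttle_to(3737): rpm ← 3737
set_airspeed(60.08): V ← 60.08 m/s
set_airspeed(76.06): V ← 76.06 m/s
adjust_throttle(-377): rpm ← 3737 -377 = 3360
final state: V = 76.06 m/s, rpm = 3360 → n = rpm/60 = 56.000000 rev/s
target J* = 1.1459; solve J* = V/(n·D) for n: n = V/(J*·D) = 76.06/(1.1459 × 2.079) = 31.926779 rev/s
rpm = 60·n = 1915.606768

rpm = 1915.61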